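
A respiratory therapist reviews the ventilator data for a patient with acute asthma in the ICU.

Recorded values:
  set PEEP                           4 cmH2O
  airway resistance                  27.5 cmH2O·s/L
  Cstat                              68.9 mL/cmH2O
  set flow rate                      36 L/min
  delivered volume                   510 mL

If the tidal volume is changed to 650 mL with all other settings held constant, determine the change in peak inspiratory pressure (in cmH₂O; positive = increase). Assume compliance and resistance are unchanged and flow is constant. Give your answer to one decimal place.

PIP = Vt/C + R·V̇ + PEEP (constant-flow equation of motion).
Only the elastic term changes: ΔPIP = ΔVt / C = (650 − 510) / 68.9 = 2.032 cmH2O.

2.0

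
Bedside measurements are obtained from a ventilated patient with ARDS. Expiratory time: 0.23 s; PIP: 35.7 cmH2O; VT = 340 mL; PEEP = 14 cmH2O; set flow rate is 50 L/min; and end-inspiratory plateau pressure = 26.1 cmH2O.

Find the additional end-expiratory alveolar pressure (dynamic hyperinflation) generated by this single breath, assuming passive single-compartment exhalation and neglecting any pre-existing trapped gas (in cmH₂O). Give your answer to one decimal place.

5.9

Flow: 50 L/min ÷ 60 = 0.8333 L/s.
R = (PIP − Pplat)/V̇ = (35.7 − 26.1) / 0.8333 = 9.6/0.8333 = 11.52 cmH2O·s/L.
C = Vt/(Pplat − PEEP) = 340.0 / (26.1 − 14) = 340.0/12.1 = 28.099 mL/cmH2O.
τ = R × C = 11.52 × 0.0281 L/cmH2O = 0.3237 s.
Fraction remaining = e^(−Te/τ) = e^(−0.23/0.3237) = 0.4914; trapped volume = 340.0 × 0.4914 = 167.08 mL.
Additional alveolar pressure from trapping ≈ V_trapped / C = 167.08 / 28.099 = 5.946 cmH2O.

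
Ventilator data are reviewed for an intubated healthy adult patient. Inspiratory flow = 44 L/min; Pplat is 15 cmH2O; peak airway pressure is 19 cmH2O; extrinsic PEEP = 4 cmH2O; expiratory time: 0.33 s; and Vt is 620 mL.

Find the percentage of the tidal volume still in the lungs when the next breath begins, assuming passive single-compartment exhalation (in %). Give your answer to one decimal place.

34.2

Flow: 44 L/min ÷ 60 = 0.7333 L/s.
R = (PIP − Pplat)/V̇ = (19 − 15) / 0.7333 = 4.0/0.7333 = 5.455 cmH2O·s/L.
C = Vt/(Pplat − PEEP) = 620.0 / (15 − 4) = 620.0/11.0 = 56.364 mL/cmH2O.
τ = R × C = 5.455 × 0.05636 L/cmH2O = 0.3074 s.
Fraction remaining at end-expiration = e^(−Te/τ) = e^(−0.33/0.3074) = 0.3418 → 34.18%.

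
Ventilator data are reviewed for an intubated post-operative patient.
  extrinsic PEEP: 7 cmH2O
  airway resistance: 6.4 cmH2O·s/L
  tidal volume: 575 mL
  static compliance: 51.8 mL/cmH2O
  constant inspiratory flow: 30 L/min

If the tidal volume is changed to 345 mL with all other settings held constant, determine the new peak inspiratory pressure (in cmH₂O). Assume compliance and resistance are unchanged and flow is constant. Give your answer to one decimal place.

16.9

Flow: 30 L/min ÷ 60 = 0.5 L/s.
PIP = Vt/C + R·V̇ + PEEP (constant-flow equation of motion).
Only the elastic term changes: ΔPIP = ΔVt / C = (345 − 575) / 51.8 = -4.44 cmH2O.
Original PIP = 575/51.8 + 6.4×0.5 + 7 = 21.3 cmH2O; new PIP = 21.3 + (-4.44) = 16.86 cmH2O.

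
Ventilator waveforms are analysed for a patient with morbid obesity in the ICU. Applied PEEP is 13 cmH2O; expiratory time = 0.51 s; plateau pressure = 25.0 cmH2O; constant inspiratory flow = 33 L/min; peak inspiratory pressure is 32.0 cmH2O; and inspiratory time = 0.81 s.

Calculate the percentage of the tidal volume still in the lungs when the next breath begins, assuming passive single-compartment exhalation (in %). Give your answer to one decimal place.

34.0

Flow: 33 L/min ÷ 60 = 0.55 L/s.
Vt = flow × Ti = 0.55 L/s × 0.81 s × 1000 mL/L = 445.5 mL.
R = (PIP − Pplat)/V̇ = (32.0 − 25.0) / 0.55 = 7.0/0.55 = 12.727 cmH2O·s/L.
C = Vt/(Pplat − PEEP) = 445.5 / (25.0 − 13) = 445.5/12.0 = 37.125 mL/cmH2O.
τ = R × C = 12.727 × 0.03713 L/cmH2O = 0.4726 s.
Fraction remaining at end-expiration = e^(−Te/τ) = e^(−0.51/0.4726) = 0.3399 → 33.99%.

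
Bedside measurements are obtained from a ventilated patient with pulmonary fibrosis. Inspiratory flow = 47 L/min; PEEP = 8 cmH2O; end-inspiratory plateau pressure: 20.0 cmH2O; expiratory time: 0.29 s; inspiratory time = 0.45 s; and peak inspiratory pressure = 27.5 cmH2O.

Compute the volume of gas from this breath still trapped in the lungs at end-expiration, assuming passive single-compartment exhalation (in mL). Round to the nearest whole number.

126

Flow: 47 L/min ÷ 60 = 0.7833 L/s.
Vt = flow × Ti = 0.7833 L/s × 0.45 s × 1000 mL/L = 352.49 mL.
R = (PIP − Pplat)/V̇ = (27.5 − 20.0) / 0.7833 = 7.5/0.7833 = 9.575 cmH2O·s/L.
C = Vt/(Pplat − PEEP) = 352.49 / (20.0 − 8) = 352.49/12.0 = 29.374 mL/cmH2O.
τ = R × C = 9.575 × 0.02937 L/cmH2O = 0.2812 s.
Fraction remaining = e^(−Te/τ) = e^(−0.29/0.2812) = 0.3565.
Trapped volume = 352.49 × 0.3565 = 125.66 mL.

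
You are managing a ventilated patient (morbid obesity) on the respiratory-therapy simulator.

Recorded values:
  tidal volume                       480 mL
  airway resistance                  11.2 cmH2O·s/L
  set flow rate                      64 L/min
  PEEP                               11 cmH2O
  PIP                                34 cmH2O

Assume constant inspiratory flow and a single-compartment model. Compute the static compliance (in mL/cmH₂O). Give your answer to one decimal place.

43.4

Flow: 64 L/min ÷ 60 = 1.0667 L/s.
Equation of motion (constant flow): PIP = Vt/C + R·V̇ + PEEP.
Vt/C = PIP − R·V̇ − PEEP = 34 − 11.2×1.0667 − 11 = 34 − 11.947 − 11 = 11.053 cmH2O.
C = Vt / 11.053 = 480 / 11.053 = 43.427 mL/cmH2O.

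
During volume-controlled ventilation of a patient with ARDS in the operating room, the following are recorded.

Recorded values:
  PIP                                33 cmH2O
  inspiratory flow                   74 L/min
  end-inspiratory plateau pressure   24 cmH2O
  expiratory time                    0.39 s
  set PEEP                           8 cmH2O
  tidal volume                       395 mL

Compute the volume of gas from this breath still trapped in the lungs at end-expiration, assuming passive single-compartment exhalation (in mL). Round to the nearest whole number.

Flow: 74 L/min ÷ 60 = 1.2333 L/s.
R = (PIP − Pplat)/V̇ = (33 − 24) / 1.2333 = 9.0/1.2333 = 7.297 cmH2O·s/L.
C = Vt/(Pplat − PEEP) = 395.0 / (24 − 8) = 395.0/16.0 = 24.688 mL/cmH2O.
τ = R × C = 7.297 × 0.02469 L/cmH2O = 0.1802 s.
Fraction remaining = e^(−Te/τ) = e^(−0.39/0.1802) = 0.1148.
Trapped volume = 395.0 × 0.1148 = 45.346 mL.

45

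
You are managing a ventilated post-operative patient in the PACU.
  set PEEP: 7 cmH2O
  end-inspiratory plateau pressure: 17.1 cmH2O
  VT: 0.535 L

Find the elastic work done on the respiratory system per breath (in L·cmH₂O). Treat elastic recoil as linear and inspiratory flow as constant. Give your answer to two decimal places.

Elastic work ≈ ½ × (Pplat − PEEP) × Vt = 0.5 × (17.1 − 7) × 0.535 L = 0.5 × 10.1 × 0.535 = 2.702 L·cmH2O.

2.70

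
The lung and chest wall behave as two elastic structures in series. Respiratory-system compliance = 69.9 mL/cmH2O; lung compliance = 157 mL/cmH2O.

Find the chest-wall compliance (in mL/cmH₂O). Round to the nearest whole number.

1/Ccw = 1/Crs − 1/CL.
1/Ccw = 1/69.9 − 1/157 = 0.007937.
Ccw = 125.99 mL/cmH2O.

126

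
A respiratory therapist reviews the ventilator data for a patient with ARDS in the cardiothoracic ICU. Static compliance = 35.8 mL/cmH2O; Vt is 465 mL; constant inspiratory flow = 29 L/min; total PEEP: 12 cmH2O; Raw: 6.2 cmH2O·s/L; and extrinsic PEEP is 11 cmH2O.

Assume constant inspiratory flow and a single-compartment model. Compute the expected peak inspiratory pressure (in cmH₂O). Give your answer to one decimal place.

28.0

Flow: 29 L/min ÷ 60 = 0.4833 L/s.
Total PEEP = 12 cmH2O (set 11 + intrinsic 1); this is the baseline alveolar pressure.
Equation of motion (constant flow): PIP = Vt/C + R·V̇ + PEEP.
PIP = 465/35.8 + 6.2×0.4833 + 12 = 12.989 + 2.996 + 12 = 27.985 cmH2O.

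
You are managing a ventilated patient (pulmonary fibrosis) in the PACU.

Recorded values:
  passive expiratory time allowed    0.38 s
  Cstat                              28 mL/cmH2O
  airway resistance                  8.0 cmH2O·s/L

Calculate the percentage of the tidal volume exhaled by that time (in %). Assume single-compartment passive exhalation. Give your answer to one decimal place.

81.7

τ = R × C = 8.0 × 28 mL/cmH2O = 8.0 × 0.028 L/cmH2O = 0.224 s.
Passive exhalation: V(t)/V₀ = e^(−t/τ) = e^(−0.38/0.224) = 0.1833.
Fraction exhaled = 1 − 0.1833 = 0.8167 → 81.67%.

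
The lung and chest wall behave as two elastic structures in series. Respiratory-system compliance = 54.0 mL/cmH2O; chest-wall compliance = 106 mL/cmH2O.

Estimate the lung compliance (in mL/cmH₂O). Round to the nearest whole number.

1/CL = 1/Crs − 1/Ccw.
1/CL = 1/54.0 − 1/106 = 0.009085.
CL = 110.07 mL/cmH2O.

110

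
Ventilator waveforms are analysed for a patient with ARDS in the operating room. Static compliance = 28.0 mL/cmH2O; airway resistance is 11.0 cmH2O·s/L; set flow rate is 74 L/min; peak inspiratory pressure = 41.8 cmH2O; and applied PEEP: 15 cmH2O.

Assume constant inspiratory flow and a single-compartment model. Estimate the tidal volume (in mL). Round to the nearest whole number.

371

Flow: 74 L/min ÷ 60 = 1.2333 L/s.
Equation of motion (constant flow): PIP = Vt/C + R·V̇ + PEEP.
Vt/C = PIP − R·V̇ − PEEP = 41.8 − 13.566 − 15 = 13.234 cmH2O.
Vt = C × 13.234 = 28.0 × 13.234 = 370.55 mL.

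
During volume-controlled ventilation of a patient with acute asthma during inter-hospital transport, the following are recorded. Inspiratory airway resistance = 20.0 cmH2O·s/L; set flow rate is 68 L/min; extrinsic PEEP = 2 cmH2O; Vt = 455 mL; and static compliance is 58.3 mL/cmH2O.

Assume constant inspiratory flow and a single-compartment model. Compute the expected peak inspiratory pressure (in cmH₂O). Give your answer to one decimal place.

Flow: 68 L/min ÷ 60 = 1.1333 L/s.
Equation of motion (constant flow): PIP = Vt/C + R·V̇ + PEEP.
PIP = 455/58.3 + 20.0×1.1333 + 2 = 7.804 + 22.666 + 2 = 32.47 cmH2O.

32.5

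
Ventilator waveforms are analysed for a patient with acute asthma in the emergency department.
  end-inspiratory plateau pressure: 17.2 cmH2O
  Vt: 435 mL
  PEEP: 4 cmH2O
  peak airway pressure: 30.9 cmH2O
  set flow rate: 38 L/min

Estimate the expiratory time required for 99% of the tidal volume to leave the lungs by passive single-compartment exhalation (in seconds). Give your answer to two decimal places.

3.28

Flow: 38 L/min ÷ 60 = 0.6333 L/s.
R = (PIP − Pplat)/V̇ = (30.9 − 17.2) / 0.6333 = 13.7/0.6333 = 21.633 cmH2O·s/L.
C = Vt/(Pplat − PEEP) = 435.0 / (17.2 − 4) = 435.0/13.2 = 32.955 mL/cmH2O.
τ = R × C = 21.633 × 0.03296 L/cmH2O = 0.713 s.
t = −τ·ln(1 − 0.99) = −0.713·ln(0.01) = 3.283 s.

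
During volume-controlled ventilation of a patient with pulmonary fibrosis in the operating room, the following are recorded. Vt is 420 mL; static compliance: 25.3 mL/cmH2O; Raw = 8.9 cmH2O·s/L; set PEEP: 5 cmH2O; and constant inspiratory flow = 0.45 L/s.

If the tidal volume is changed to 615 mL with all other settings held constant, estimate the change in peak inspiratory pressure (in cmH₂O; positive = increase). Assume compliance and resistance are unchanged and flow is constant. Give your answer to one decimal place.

7.7

PIP = Vt/C + R·V̇ + PEEP (constant-flow equation of motion).
Only the elastic term changes: ΔPIP = ΔVt / C = (615 − 420) / 25.3 = 7.708 cmH2O.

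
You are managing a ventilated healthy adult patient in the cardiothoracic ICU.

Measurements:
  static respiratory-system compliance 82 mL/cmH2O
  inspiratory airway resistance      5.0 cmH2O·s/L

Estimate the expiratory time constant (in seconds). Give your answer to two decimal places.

τ = R × C = 5.0 × 82 mL/cmH2O = 5.0 × 0.082 L/cmH2O = 0.41 s.

0.41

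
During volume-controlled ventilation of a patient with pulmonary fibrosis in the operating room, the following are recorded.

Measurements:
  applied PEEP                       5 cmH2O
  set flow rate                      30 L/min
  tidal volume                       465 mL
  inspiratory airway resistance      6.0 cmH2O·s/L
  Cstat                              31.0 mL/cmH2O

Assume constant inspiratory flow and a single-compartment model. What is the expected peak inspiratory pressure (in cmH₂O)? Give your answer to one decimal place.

Flow: 30 L/min ÷ 60 = 0.5 L/s.
Equation of motion (constant flow): PIP = Vt/C + R·V̇ + PEEP.
PIP = 465/31.0 + 6.0×0.5 + 5 = 15.0 + 3.0 + 5 = 23.0 cmH2O.

23.0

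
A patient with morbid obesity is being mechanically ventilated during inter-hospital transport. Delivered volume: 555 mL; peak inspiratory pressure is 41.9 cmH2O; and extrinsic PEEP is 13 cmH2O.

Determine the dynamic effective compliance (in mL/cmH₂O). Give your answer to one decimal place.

19.2

Dynamic compliance = Vt / (PIP − PEEP) = 555 / (41.9 − 13) = 555 / 28.9 = 19.204 mL/cmH2O.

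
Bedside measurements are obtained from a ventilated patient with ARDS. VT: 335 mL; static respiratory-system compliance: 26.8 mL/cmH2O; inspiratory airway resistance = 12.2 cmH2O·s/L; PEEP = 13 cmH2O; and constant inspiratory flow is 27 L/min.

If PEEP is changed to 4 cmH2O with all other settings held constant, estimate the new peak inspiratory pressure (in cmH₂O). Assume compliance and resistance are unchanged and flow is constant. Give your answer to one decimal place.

Flow: 27 L/min ÷ 60 = 0.45 L/s.
PIP = Vt/C + R·V̇ + PEEP (constant-flow equation of motion).
Only the baseline term changes: ΔPIP = ΔPEEP = 4 − 13 = -9.0 cmH2O.
Original PIP = 335/26.8 + 12.2×0.45 + 13 = 30.99 cmH2O; new PIP = 30.99 + (-9.0) = 21.99 cmH2O.

22.0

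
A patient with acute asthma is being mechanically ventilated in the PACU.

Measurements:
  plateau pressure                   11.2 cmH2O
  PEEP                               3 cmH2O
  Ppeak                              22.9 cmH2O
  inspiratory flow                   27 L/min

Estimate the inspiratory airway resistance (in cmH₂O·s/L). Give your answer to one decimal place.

26.0

Flow: 27 L/min ÷ 60 = 0.45 L/s.
Raw = (PIP − Pplat) / flow = (22.9 − 11.2) / 0.45 = 11.7 / 0.45 = 26.0 cmH2O·s/L.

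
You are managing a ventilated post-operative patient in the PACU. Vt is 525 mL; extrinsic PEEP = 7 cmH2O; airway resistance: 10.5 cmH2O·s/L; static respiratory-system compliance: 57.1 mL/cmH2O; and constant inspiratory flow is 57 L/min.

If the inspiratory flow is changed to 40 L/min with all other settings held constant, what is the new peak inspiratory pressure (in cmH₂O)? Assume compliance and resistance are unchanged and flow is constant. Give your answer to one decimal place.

Flow: 57 L/min ÷ 60 = 0.95 L/s.
New flow: 40 L/min ÷ 60 = 0.6667 L/s.
PIP = Vt/C + R·V̇ + PEEP (constant-flow equation of motion).
Only the resistive term changes: ΔPIP = R × ΔV̇ = 10.5 × (0.6667 − 0.95) = 10.5 × -0.2833 = -2.975 cmH2O.
Original PIP = 525/57.1 + 10.5×0.95 + 7 = 26.169 cmH2O; new PIP = 26.169 + (-2.975) = 23.194 cmH2O.

23.2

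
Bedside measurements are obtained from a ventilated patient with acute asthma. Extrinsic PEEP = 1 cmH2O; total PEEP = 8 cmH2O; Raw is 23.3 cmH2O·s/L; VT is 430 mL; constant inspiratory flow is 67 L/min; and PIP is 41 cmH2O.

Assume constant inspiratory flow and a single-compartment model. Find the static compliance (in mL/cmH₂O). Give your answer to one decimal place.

61.6

Flow: 67 L/min ÷ 60 = 1.1167 L/s.
Total PEEP = 8 cmH2O (set 1 + intrinsic 7); this is the baseline alveolar pressure.
Equation of motion (constant flow): PIP = Vt/C + R·V̇ + PEEP.
Vt/C = PIP − R·V̇ − PEEP = 41 − 23.3×1.1167 − 8 = 41 − 26.019 − 8 = 6.981 cmH2O.
C = Vt / 6.981 = 430 / 6.981 = 61.596 mL/cmH2O.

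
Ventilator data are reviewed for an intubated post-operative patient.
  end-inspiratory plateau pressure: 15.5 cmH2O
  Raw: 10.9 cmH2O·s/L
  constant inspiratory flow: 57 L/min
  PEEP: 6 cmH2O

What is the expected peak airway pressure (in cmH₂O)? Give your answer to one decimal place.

25.9

Flow: 57 L/min ÷ 60 = 0.95 L/s.
PIP = Pplat + Raw × flow = 15.5 + 10.9 × 0.95 = 15.5 + 10.355 = 25.855 cmH2O.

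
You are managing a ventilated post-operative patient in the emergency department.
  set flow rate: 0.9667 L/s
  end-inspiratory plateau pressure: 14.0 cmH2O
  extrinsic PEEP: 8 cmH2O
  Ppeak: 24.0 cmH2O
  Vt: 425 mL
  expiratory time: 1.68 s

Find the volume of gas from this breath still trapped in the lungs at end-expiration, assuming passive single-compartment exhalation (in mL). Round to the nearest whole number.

43

R = (PIP − Pplat)/V̇ = (24.0 − 14.0) / 0.9667 = 10.0/0.9667 = 10.344 cmH2O·s/L.
C = Vt/(Pplat − PEEP) = 425.0 / (14.0 − 8) = 425.0/6.0 = 70.833 mL/cmH2O.
τ = R × C = 10.344 × 0.07083 L/cmH2O = 0.7327 s.
Fraction remaining = e^(−Te/τ) = e^(−1.68/0.7327) = 0.101.
Trapped volume = 425.0 × 0.101 = 42.925 mL.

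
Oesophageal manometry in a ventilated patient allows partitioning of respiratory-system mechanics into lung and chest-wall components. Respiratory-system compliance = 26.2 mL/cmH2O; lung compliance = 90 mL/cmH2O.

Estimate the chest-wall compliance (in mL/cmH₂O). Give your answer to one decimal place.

37.0

1/Ccw = 1/Crs − 1/CL.
1/Ccw = 1/26.2 − 1/90 = 0.02706.
Ccw = 36.955 mL/cmH2O.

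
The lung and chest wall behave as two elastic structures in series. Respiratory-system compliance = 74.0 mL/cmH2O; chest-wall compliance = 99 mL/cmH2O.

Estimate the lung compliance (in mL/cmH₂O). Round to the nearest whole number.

293

1/CL = 1/Crs − 1/Ccw.
1/CL = 1/74.0 − 1/99 = 0.003413.
CL = 293.0 mL/cmH2O.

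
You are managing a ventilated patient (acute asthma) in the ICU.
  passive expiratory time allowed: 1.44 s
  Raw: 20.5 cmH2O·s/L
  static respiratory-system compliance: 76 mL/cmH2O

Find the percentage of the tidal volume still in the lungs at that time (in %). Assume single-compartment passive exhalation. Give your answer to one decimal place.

39.7

τ = R × C = 20.5 × 76 mL/cmH2O = 20.5 × 0.076 L/cmH2O = 1.558 s.
Passive exhalation: V(t)/V₀ = e^(−t/τ) = e^(−1.44/1.558) = 0.3968.
Fraction remaining = 0.3968 → 39.68%.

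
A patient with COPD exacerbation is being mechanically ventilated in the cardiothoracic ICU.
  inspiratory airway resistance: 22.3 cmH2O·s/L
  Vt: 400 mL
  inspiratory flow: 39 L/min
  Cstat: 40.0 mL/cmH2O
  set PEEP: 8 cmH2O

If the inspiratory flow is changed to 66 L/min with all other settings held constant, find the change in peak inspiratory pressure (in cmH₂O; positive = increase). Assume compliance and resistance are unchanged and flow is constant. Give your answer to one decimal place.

Flow: 39 L/min ÷ 60 = 0.65 L/s.
New flow: 66 L/min ÷ 60 = 1.1 L/s.
PIP = Vt/C + R·V̇ + PEEP (constant-flow equation of motion).
Only the resistive term changes: ΔPIP = R × ΔV̇ = 22.3 × (1.1 − 0.65) = 22.3 × 0.45 = 10.035 cmH2O.

10.0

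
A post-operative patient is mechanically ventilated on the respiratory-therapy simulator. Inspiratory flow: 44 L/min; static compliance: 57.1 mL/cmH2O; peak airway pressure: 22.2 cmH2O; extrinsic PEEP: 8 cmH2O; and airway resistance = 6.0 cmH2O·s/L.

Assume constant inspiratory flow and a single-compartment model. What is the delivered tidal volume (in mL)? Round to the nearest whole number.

Flow: 44 L/min ÷ 60 = 0.7333 L/s.
Equation of motion (constant flow): PIP = Vt/C + R·V̇ + PEEP.
Vt/C = PIP − R·V̇ − PEEP = 22.2 − 4.4 − 8 = 9.8 cmH2O.
Vt = C × 9.8 = 57.1 × 9.8 = 559.58 mL.

560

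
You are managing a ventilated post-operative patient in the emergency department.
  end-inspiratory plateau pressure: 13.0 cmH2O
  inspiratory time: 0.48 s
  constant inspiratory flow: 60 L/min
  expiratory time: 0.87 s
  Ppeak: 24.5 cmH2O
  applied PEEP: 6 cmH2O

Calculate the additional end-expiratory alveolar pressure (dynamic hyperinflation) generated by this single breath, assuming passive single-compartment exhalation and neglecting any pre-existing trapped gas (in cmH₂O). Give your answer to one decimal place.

Flow: 60 L/min ÷ 60 = 1 L/s.
Vt = flow × Ti = 1 L/s × 0.48 s × 1000 mL/L = 480.0 mL.
R = (PIP − Pplat)/V̇ = (24.5 − 13.0) / 1 = 11.5/1 = 11.5 cmH2O·s/L.
C = Vt/(Pplat − PEEP) = 480.0 / (13.0 − 6) = 480.0/7.0 = 68.571 mL/cmH2O.
τ = R × C = 11.5 × 0.06857 L/cmH2O = 0.7886 s.
Fraction remaining = e^(−Te/τ) = e^(−0.87/0.7886) = 0.3318; trapped volume = 480.0 × 0.3318 = 159.26 mL.
Additional alveolar pressure from trapping ≈ V_trapped / C = 159.26 / 68.571 = 2.323 cmH2O.

2.3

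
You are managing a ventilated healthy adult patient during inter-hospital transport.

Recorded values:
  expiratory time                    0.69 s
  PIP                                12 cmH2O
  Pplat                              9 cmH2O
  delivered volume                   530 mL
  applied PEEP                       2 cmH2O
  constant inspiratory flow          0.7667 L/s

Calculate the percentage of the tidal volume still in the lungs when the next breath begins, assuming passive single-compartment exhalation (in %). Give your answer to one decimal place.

9.7

R = (PIP − Pplat)/V̇ = (12 − 9) / 0.7667 = 3.0/0.7667 = 3.913 cmH2O·s/L.
C = Vt/(Pplat − PEEP) = 530.0 / (9 − 2) = 530.0/7.0 = 75.714 mL/cmH2O.
τ = R × C = 3.913 × 0.07571 L/cmH2O = 0.2963 s.
Fraction remaining at end-expiration = e^(−Te/τ) = e^(−0.69/0.2963) = 0.09742 → 9.742%.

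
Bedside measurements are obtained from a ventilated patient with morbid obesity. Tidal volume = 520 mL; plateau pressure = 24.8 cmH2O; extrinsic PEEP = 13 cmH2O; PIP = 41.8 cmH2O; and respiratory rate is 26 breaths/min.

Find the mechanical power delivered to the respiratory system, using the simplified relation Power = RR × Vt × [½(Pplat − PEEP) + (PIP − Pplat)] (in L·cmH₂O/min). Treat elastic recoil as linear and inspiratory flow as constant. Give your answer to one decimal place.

Per-breath work = Vt × [½(Pplat−PEEP) + (PIP−Pplat)] = 0.520 × [0.5×11.8 + 17.0] = 0.520 × 22.9 = 11.908 L·cmH2O.
Power = 26 × 11.908 = 309.61 L·cmH2O/min.

309.6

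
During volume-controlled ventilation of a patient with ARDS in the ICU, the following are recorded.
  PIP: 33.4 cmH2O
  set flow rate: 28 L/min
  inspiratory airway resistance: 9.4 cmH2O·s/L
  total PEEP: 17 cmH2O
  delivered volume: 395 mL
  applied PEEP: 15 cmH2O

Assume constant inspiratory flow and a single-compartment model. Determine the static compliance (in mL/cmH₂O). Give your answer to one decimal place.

32.9

Flow: 28 L/min ÷ 60 = 0.4667 L/s.
Total PEEP = 17 cmH2O (set 15 + intrinsic 2); this is the baseline alveolar pressure.
Equation of motion (constant flow): PIP = Vt/C + R·V̇ + PEEP.
Vt/C = PIP − R·V̇ − PEEP = 33.4 − 9.4×0.4667 − 17 = 33.4 − 4.387 − 17 = 12.013 cmH2O.
C = Vt / 12.013 = 395 / 12.013 = 32.881 mL/cmH2O.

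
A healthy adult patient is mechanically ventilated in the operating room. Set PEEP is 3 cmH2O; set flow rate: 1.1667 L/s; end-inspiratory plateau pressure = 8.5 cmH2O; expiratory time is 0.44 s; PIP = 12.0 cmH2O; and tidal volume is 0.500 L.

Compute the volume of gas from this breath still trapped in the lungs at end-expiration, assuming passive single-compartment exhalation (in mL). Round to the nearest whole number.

R = (PIP − Pplat)/V̇ = (12.0 − 8.5) / 1.1667 = 3.5/1.1667 = 3.0 cmH2O·s/L.
C = Vt/(Pplat − PEEP) = 500.0 / (8.5 − 3) = 500.0/5.5 = 90.909 mL/cmH2O.
τ = R × C = 3.0 × 0.09091 L/cmH2O = 0.2727 s.
Fraction remaining = e^(−Te/τ) = e^(−0.44/0.2727) = 0.1992.
Trapped volume = 500.0 × 0.1992 = 99.6 mL.

100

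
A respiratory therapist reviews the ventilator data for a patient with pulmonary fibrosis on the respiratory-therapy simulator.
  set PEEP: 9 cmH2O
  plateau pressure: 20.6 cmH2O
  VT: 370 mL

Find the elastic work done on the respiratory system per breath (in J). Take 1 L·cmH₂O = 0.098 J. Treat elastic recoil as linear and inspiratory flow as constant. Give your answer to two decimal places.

Elastic work ≈ ½ × (Pplat − PEEP) × Vt = 0.5 × (20.6 − 9) × 0.370 L = 0.5 × 11.6 × 0.370 = 2.146 L·cmH2O.
× 0.098 J/(L·cmH2O) → 0.2103 J.

0.21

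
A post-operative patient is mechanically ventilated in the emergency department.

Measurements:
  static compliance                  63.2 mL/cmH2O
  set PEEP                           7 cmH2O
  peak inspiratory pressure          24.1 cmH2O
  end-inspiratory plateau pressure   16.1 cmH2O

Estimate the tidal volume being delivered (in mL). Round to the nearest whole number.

575

Vt = Cstat × (Pplat − PEEP) = 63.2 × (16.1 − 7) = 63.2 × 9.1 = 575.12 mL.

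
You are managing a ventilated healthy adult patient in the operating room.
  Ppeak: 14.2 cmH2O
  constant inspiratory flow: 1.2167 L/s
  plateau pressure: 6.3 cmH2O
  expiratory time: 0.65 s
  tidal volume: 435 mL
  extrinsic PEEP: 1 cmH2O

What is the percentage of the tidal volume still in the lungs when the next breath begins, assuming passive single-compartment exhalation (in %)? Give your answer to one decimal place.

29.5

R = (PIP − Pplat)/V̇ = (14.2 − 6.3) / 1.2167 = 7.9/1.2167 = 6.493 cmH2O·s/L.
C = Vt/(Pplat − PEEP) = 435.0 / (6.3 − 1) = 435.0/5.3 = 82.075 mL/cmH2O.
τ = R × C = 6.493 × 0.08208 L/cmH2O = 0.5329 s.
Fraction remaining at end-expiration = e^(−Te/τ) = e^(−0.65/0.5329) = 0.2953 → 29.53%.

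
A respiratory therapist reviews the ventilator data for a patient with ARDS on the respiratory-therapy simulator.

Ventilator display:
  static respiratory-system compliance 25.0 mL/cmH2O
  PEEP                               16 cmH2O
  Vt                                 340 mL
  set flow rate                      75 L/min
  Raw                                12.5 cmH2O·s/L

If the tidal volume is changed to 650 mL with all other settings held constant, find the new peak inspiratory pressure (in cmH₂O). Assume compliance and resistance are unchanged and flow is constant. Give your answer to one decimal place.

57.6

Flow: 75 L/min ÷ 60 = 1.25 L/s.
PIP = Vt/C + R·V̇ + PEEP (constant-flow equation of motion).
Only the elastic term changes: ΔPIP = ΔVt / C = (650 − 340) / 25.0 = 12.4 cmH2O.
Original PIP = 340/25.0 + 12.5×1.25 + 16 = 45.225 cmH2O; new PIP = 45.225 + (12.4) = 57.625 cmH2O.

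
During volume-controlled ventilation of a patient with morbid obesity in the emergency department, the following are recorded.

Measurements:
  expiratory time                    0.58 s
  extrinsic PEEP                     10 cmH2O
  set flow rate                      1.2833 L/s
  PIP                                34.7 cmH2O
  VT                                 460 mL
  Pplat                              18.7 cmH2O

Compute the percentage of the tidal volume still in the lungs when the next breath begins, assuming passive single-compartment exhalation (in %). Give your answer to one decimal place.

R = (PIP − Pplat)/V̇ = (34.7 − 18.7) / 1.2833 = 16.0/1.2833 = 12.468 cmH2O·s/L.
C = Vt/(Pplat − PEEP) = 460.0 / (18.7 − 10) = 460.0/8.7 = 52.874 mL/cmH2O.
τ = R × C = 12.468 × 0.05287 L/cmH2O = 0.6592 s.
Fraction remaining at end-expiration = e^(−Te/τ) = e^(−0.58/0.6592) = 0.4148 → 41.48%.

41.5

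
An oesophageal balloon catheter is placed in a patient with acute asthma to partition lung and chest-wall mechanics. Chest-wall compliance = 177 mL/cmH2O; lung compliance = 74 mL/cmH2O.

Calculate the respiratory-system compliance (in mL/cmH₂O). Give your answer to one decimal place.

Lung and chest wall are elastances in series: 1/Crs = 1/CL + 1/Ccw.
1/Crs = 1/74 + 1/177 = 0.01916.
Crs = 52.192 mL/cmH2O.

52.2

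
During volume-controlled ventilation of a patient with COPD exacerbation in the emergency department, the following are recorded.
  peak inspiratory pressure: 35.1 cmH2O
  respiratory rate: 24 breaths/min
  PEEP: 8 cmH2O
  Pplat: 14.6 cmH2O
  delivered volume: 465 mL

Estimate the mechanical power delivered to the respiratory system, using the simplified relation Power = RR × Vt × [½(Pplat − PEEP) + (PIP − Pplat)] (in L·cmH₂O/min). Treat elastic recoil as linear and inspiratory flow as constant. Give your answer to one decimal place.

265.6

Per-breath work = Vt × [½(Pplat−PEEP) + (PIP−Pplat)] = 0.465 × [0.5×6.6 + 20.5] = 0.465 × 23.8 = 11.067 L·cmH2O.
Power = 24 × 11.067 = 265.61 L·cmH2O/min.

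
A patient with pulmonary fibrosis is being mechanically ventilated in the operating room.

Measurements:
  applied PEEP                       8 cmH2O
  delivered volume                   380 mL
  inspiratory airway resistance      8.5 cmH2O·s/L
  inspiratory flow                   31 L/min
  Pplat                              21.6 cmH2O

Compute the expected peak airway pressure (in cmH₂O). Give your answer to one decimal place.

Flow: 31 L/min ÷ 60 = 0.5167 L/s.
PIP = Pplat + Raw × flow = 21.6 + 8.5 × 0.5167 = 21.6 + 4.392 = 25.992 cmH2O.

26.0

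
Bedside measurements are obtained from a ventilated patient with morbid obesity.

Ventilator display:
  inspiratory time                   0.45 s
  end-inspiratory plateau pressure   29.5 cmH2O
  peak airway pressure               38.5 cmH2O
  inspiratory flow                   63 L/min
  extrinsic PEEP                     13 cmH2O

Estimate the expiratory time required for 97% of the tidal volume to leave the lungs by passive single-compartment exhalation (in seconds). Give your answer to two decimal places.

Flow: 63 L/min ÷ 60 = 1.05 L/s.
Vt = flow × Ti = 1.05 L/s × 0.45 s × 1000 mL/L = 472.5 mL.
R = (PIP − Pplat)/V̇ = (38.5 − 29.5) / 1.05 = 9.0/1.05 = 8.571 cmH2O·s/L.
C = Vt/(Pplat − PEEP) = 472.5 / (29.5 − 13) = 472.5/16.5 = 28.636 mL/cmH2O.
τ = R × C = 8.571 × 0.02864 L/cmH2O = 0.2455 s.
t = −τ·ln(1 − 0.97) = −0.2455·ln(0.03) = 0.8609 s.

0.86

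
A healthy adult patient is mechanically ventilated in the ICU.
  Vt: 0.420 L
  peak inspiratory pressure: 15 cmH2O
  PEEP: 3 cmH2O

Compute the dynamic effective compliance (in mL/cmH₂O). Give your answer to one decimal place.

Dynamic compliance = Vt / (PIP − PEEP) = 420 / (15 − 3) = 420 / 12.0 = 35.0 mL/cmH2O.

35.0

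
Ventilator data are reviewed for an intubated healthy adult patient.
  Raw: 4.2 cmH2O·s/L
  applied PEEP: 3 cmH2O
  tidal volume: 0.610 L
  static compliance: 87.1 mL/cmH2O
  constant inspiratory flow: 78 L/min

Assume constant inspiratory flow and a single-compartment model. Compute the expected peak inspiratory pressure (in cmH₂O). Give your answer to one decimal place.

Flow: 78 L/min ÷ 60 = 1.3 L/s.
Equation of motion (constant flow): PIP = Vt/C + R·V̇ + PEEP.
PIP = 610/87.1 + 4.2×1.3 + 3 = 7.003 + 5.46 + 3 = 15.463 cmH2O.

15.5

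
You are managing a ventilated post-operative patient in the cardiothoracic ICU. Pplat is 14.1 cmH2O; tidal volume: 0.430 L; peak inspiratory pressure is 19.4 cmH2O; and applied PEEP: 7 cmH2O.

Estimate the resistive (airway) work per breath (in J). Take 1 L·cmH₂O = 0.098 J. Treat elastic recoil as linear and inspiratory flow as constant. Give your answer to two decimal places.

With constant inspiratory flow the resistive pressure is constant at PIP − Pplat = 19.4 − 14.1 = 5.3 cmH2O, so resistive work = 5.3 × 0.430 = 2.279 L·cmH2O.
× 0.098 J/(L·cmH2O) → 0.2233 J.

0.22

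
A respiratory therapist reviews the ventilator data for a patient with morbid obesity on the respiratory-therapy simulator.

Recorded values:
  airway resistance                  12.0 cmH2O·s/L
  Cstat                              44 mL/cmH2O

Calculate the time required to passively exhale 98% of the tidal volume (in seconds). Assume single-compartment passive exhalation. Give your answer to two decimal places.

τ = R × C = 12.0 × 44 mL/cmH2O = 12.0 × 0.044 L/cmH2O = 0.528 s.
Exhaled fraction f = 1 − e^(−t/τ) → t = −τ·ln(1 − f) = −0.528·ln(0.02) = 2.066 s.

2.07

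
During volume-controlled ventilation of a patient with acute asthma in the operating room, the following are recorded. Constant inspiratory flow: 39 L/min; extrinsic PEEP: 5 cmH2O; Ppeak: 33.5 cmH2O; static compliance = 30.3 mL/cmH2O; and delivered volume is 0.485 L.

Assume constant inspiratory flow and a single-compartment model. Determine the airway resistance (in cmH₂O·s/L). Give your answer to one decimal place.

Flow: 39 L/min ÷ 60 = 0.65 L/s.
Equation of motion (constant flow): PIP = Vt/C + R·V̇ + PEEP.
R·V̇ = PIP − Vt/C − PEEP = 33.5 − 485/30.3 − 5 = 33.5 − 16.007 − 5 = 12.493 cmH2O.
R = 12.493 / 0.65 = 19.22 cmH2O·s/L.

19.2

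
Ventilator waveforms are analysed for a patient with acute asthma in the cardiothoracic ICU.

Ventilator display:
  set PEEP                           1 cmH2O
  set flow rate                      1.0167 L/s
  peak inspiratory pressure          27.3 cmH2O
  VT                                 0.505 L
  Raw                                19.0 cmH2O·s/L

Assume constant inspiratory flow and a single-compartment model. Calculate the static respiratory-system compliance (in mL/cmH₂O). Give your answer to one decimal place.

72.3

Equation of motion (constant flow): PIP = Vt/C + R·V̇ + PEEP.
Vt/C = PIP − R·V̇ − PEEP = 27.3 − 19.0×1.0167 − 1 = 27.3 − 19.317 − 1 = 6.983 cmH2O.
C = Vt / 6.983 = 505 / 6.983 = 72.318 mL/cmH2O.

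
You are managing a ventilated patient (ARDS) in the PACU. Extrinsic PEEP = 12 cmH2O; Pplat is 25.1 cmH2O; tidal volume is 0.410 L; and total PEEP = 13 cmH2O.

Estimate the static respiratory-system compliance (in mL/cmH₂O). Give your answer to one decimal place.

33.9

End-expiratory occlusion gives total PEEP = 13 cmH2O (intrinsic PEEP = 13 − 12 = 1). Use total PEEP for the elastic gradient.
Cstat = Vt / (Pplat − PEEPtotal) = 410 / (25.1 − 13) = 410 / 12.1 = 33.884 mL/cmH2O.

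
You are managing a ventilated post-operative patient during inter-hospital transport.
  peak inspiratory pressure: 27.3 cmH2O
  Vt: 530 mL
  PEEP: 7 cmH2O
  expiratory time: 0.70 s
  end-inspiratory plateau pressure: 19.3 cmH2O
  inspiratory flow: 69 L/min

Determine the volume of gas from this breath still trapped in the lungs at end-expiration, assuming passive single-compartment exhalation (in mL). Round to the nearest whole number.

51

Flow: 69 L/min ÷ 60 = 1.15 L/s.
R = (PIP − Pplat)/V̇ = (27.3 − 19.3) / 1.15 = 8.0/1.15 = 6.957 cmH2O·s/L.
C = Vt/(Pplat − PEEP) = 530.0 / (19.3 − 7) = 530.0/12.3 = 43.089 mL/cmH2O.
τ = R × C = 6.957 × 0.04309 L/cmH2O = 0.2998 s.
Fraction remaining = e^(−Te/τ) = e^(−0.70/0.2998) = 0.09682.
Trapped volume = 530.0 × 0.09682 = 51.315 mL.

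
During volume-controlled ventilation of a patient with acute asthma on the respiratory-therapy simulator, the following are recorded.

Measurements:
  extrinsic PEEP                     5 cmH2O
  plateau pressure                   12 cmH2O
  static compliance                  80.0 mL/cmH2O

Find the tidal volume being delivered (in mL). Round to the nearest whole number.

560

Vt = Cstat × (Pplat − PEEP) = 80.0 × (12 − 5) = 80.0 × 7.0 = 560.0 mL.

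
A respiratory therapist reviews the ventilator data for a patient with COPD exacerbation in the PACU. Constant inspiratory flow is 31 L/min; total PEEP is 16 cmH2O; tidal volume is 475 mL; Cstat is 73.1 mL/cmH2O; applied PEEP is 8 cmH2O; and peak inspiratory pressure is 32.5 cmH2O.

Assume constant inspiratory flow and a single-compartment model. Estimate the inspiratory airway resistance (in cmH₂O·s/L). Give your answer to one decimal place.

19.4

Flow: 31 L/min ÷ 60 = 0.5167 L/s.
Total PEEP = 16 cmH2O (set 8 + intrinsic 8); this is the baseline alveolar pressure.
Equation of motion (constant flow): PIP = Vt/C + R·V̇ + PEEP.
R·V̇ = PIP − Vt/C − PEEP = 32.5 − 475/73.1 − 16 = 32.5 − 6.498 − 16 = 10.002 cmH2O.
R = 10.002 / 0.5167 = 19.357 cmH2O·s/L.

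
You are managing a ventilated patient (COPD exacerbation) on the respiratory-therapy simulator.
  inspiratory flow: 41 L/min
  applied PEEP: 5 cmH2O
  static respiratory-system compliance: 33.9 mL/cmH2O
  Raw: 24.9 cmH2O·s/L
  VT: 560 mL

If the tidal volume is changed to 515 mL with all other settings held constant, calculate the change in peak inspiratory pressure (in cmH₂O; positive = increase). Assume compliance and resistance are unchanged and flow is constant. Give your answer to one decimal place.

-1.3

PIP = Vt/C + R·V̇ + PEEP (constant-flow equation of motion).
Only the elastic term changes: ΔPIP = ΔVt / C = (515 − 560) / 33.9 = -1.327 cmH2O.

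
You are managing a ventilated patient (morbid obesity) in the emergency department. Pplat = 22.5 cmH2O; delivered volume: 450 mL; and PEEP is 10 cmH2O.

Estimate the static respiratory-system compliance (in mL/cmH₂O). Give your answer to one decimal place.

36.0

Cstat = Vt / (Pplat − PEEP) = 450 / (22.5 − 10) = 450 / 12.5 = 36.0 mL/cmH2O.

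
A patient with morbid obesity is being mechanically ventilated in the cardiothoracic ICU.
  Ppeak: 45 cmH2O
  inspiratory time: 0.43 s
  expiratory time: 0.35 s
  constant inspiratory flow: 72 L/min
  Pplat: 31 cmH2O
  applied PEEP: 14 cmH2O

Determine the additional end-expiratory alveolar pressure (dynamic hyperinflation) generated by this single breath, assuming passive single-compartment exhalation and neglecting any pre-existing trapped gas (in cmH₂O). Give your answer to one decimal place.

Flow: 72 L/min ÷ 60 = 1.2 L/s.
Vt = flow × Ti = 1.2 L/s × 0.43 s × 1000 mL/L = 516.0 mL.
R = (PIP − Pplat)/V̇ = (45 − 31) / 1.2 = 14.0/1.2 = 11.667 cmH2O·s/L.
C = Vt/(Pplat − PEEP) = 516.0 / (31 − 14) = 516.0/17.0 = 30.353 mL/cmH2O.
τ = R × C = 11.667 × 0.03035 L/cmH2O = 0.3541 s.
Fraction remaining = e^(−Te/τ) = e^(−0.35/0.3541) = 0.3722; trapped volume = 516.0 × 0.3722 = 192.06 mL.
Additional alveolar pressure from trapping ≈ V_trapped / C = 192.06 / 30.353 = 6.328 cmH2O.

6.3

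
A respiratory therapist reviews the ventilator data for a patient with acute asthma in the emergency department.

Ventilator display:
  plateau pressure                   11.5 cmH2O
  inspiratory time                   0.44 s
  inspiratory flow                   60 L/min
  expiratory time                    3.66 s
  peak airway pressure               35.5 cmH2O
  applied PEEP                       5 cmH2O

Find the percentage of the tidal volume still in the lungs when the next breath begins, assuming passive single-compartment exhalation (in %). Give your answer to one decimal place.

10.5

Flow: 60 L/min ÷ 60 = 1 L/s.
Vt = flow × Ti = 1 L/s × 0.44 s × 1000 mL/L = 440.0 mL.
R = (PIP − Pplat)/V̇ = (35.5 − 11.5) / 1 = 24.0/1 = 24.0 cmH2O·s/L.
C = Vt/(Pplat − PEEP) = 440.0 / (11.5 − 5) = 440.0/6.5 = 67.692 mL/cmH2O.
τ = R × C = 24.0 × 0.06769 L/cmH2O = 1.625 s.
Fraction remaining at end-expiration = e^(−Te/τ) = e^(−3.66/1.625) = 0.1052 → 10.52%.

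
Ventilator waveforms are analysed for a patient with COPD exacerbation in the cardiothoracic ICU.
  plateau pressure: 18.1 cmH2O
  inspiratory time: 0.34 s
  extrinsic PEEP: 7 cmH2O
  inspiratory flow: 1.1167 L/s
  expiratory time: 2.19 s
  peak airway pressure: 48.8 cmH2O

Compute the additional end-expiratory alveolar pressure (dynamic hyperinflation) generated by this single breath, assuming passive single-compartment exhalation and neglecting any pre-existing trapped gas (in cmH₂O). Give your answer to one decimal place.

Vt = flow × Ti = 1.1167 L/s × 0.34 s × 1000 mL/L = 379.68 mL.
R = (PIP − Pplat)/V̇ = (48.8 − 18.1) / 1.1167 = 30.7/1.1167 = 27.492 cmH2O·s/L.
C = Vt/(Pplat − PEEP) = 379.68 / (18.1 − 7) = 379.68/11.1 = 34.205 mL/cmH2O.
τ = R × C = 27.492 × 0.03421 L/cmH2O = 0.9405 s.
Fraction remaining = e^(−Te/τ) = e^(−2.19/0.9405) = 0.09744; trapped volume = 379.68 × 0.09744 = 36.996 mL.
Additional alveolar pressure from trapping ≈ V_trapped / C = 36.996 / 34.205 = 1.082 cmH2O.

1.1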